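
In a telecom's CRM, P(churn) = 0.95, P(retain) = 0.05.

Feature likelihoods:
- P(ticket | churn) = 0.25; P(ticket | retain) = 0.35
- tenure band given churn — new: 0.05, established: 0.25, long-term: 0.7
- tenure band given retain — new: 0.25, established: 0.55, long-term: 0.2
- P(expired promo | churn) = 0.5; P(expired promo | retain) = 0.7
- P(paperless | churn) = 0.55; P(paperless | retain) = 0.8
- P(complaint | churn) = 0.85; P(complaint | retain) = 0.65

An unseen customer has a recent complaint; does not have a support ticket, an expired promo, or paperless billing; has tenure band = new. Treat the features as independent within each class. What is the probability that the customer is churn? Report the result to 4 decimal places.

churn: 0.95 × (1−0.25) × 0.05 × (1−0.5) × (1−0.55) × 0.85 = 0.00681328125
retain: 0.05 × (1−0.35) × 0.25 × (1−0.7) × (1−0.8) × 0.65 = 0.000316875
P(churn | x) = 0.00681328125 / 0.00713015625 ≈ 0.9556

0.9556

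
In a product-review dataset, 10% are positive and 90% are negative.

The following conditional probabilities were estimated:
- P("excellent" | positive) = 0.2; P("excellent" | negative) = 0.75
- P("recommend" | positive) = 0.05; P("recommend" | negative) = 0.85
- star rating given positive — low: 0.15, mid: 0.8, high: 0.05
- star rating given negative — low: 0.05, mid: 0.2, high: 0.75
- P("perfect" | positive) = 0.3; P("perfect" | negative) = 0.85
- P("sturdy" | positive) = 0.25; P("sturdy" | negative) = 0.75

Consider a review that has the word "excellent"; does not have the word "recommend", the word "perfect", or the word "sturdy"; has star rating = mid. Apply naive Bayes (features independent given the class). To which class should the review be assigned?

positive

positive: 0.1 × 0.2 × (1−0.05) × 0.8 × (1−0.3) × (1−0.25) = 0.00798
negative: 0.9 × 0.75 × (1−0.85) × 0.2 × (1−0.85) × (1−0.75) = 0.000759375
Highest score → positive.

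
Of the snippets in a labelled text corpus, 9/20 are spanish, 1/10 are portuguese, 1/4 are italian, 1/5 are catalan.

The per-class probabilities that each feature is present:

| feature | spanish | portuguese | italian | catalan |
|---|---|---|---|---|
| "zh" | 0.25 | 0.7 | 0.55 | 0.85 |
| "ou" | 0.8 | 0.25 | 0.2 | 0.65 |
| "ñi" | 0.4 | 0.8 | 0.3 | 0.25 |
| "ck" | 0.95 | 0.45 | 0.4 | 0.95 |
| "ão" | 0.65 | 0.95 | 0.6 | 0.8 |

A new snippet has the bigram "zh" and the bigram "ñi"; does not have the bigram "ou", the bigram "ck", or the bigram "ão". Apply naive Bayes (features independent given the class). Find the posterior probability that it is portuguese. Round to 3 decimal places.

spanish: 0.45 × 0.25 × (1−0.8) × 0.4 × (1−0.95) × (1−0.65) = 0.0001575
portuguese: 0.1 × 0.7 × (1−0.25) × 0.8 × (1−0.45) × (1−0.95) = 0.001155
italian: 0.25 × 0.55 × (1−0.2) × 0.3 × (1−0.4) × (1−0.6) = 0.00792
catalan: 0.2 × 0.85 × (1−0.65) × 0.25 × (1−0.95) × (1−0.8) = 0.00014875
P(portuguese | x) = 0.001155 / 0.00938125 ≈ 0.123

0.123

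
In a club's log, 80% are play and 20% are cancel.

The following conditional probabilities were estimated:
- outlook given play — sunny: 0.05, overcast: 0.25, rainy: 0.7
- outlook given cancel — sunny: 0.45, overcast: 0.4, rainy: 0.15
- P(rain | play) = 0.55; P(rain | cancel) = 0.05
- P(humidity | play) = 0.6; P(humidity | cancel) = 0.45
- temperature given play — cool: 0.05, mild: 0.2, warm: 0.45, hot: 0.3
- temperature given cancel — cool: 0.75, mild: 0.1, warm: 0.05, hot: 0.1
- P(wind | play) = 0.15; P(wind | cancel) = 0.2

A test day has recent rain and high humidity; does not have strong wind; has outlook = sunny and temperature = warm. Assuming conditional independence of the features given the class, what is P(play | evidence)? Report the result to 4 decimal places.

play: 0.8 × 0.05 × 0.55 × 0.6 × 0.45 × (1−0.15) = 0.005049
cancel: 0.2 × 0.45 × 0.05 × 0.45 × 0.05 × (1−0.2) = 0.000081
P(play | x) = 0.005049 / 0.00513 ≈ 0.9842

0.9842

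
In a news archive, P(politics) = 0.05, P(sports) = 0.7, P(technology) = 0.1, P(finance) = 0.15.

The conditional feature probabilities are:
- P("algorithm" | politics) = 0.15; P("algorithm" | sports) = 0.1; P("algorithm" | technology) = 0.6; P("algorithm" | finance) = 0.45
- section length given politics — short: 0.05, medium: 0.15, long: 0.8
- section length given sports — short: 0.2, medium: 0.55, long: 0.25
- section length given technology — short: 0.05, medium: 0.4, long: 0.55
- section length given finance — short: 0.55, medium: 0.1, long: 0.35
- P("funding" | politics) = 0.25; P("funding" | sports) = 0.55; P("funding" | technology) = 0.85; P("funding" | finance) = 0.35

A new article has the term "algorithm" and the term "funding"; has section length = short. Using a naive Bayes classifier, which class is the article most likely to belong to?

finance

politics: 0.05 × 0.15 × 0.05 × 0.25 = 0.00009375
sports: 0.7 × 0.1 × 0.2 × 0.55 = 0.0077
technology: 0.1 × 0.6 × 0.05 × 0.85 = 0.00255
finance: 0.15 × 0.45 × 0.55 × 0.35 = 0.01299375
Highest score → finance.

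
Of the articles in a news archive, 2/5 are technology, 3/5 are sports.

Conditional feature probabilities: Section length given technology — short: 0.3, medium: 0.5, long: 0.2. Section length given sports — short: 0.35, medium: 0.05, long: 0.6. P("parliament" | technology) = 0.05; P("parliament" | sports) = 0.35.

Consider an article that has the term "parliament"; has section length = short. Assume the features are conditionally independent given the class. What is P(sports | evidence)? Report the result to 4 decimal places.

0.9245

technology: 0.4 × 0.3 × 0.05 = 0.006
sports: 0.6 × 0.35 × 0.35 = 0.0735
P(sports | x) = 0.0735 / 0.0795 ≈ 0.9245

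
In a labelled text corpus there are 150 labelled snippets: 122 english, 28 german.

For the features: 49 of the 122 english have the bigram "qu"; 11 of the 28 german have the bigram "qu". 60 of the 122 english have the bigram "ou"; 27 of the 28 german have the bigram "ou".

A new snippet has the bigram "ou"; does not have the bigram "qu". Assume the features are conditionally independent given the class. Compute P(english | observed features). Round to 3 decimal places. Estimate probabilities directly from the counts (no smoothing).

0.687

english: (122/150) × (73/122) × (60/122) ≈ 0.239344
german: (28/150) × (17/28) × (27/28) ≈ 0.109286
P(english | x) = 0.239344 / 0.34863 ≈ 0.687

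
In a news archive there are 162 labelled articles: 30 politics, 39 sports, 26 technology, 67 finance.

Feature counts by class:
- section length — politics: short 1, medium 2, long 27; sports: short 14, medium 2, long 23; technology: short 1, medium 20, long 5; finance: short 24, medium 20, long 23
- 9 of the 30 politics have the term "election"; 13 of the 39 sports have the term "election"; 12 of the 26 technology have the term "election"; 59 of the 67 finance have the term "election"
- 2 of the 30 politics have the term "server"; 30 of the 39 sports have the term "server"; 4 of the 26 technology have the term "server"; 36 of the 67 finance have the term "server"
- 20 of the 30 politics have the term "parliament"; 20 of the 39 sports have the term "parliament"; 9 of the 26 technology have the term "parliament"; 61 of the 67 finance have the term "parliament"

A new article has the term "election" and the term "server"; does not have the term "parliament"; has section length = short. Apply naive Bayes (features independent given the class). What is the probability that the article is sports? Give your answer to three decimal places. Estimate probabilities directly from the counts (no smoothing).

0.620

politics: (30/162) × (1/30) × (9/30) × (2/30) × (10/30) ≈ 0.0000411523
sports: (39/162) × (14/39) × (13/39) × (30/39) × (19/39) ≈ 0.0107954
technology: (26/162) × (1/26) × (12/26) × (4/26) × (17/26) ≈ 0.000286586
finance: (67/162) × (24/67) × (59/67) × (36/67) × (6/67) ≈ 0.00627737
P(sports | x) = 0.0107954 / 0.0174005083 ≈ 0.620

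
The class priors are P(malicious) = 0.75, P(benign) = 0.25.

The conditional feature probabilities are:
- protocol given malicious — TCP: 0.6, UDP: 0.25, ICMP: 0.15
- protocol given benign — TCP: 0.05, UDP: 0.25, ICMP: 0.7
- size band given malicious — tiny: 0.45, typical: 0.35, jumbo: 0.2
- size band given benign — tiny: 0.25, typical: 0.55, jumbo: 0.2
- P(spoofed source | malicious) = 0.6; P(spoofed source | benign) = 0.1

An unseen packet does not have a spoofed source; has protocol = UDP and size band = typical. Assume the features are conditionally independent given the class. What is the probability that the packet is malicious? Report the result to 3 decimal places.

malicious: 0.75 × 0.25 × 0.35 × (1−0.6) = 0.02625
benign: 0.25 × 0.25 × 0.55 × (1−0.1) = 0.0309375
P(malicious | x) = 0.02625 / 0.0571875 ≈ 0.459

0.459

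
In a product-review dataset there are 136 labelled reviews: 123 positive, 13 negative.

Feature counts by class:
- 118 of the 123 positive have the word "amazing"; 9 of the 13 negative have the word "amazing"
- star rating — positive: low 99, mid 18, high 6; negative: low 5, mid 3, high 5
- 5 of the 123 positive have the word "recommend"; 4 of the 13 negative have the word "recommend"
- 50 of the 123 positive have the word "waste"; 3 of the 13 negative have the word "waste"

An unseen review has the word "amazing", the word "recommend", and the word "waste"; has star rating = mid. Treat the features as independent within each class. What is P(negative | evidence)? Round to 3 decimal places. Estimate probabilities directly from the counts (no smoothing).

positive: (123/136) × (118/123) × (18/123) × (5/123) × (50/123) ≈ 0.00209817
negative: (13/136) × (9/13) × (3/13) × (4/13) × (3/13) ≈ 0.00108437
P(negative | x) = 0.00108437 / 0.00318254 ≈ 0.341

0.341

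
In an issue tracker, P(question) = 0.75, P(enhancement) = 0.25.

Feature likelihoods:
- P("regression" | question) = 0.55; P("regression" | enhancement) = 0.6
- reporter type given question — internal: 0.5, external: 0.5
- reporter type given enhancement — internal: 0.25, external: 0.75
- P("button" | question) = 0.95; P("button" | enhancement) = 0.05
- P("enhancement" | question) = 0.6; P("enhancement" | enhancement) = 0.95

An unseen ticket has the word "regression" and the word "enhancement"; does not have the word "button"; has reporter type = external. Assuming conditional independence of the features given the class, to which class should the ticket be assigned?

enhancement

question: 0.75 × 0.55 × 0.5 × (1−0.95) × 0.6 = 0.0061875
enhancement: 0.25 × 0.6 × 0.75 × (1−0.05) × 0.95 = 0.10153125
Highest score → enhancement.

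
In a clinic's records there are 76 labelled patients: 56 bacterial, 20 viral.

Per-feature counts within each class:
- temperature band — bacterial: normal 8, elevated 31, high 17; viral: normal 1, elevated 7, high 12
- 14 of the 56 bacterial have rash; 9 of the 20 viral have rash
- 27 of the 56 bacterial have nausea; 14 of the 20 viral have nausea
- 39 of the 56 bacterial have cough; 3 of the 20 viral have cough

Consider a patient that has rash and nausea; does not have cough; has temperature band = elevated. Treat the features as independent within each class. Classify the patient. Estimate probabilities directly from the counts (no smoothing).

bacterial: (56/76) × (31/56) × (14/56) × (27/56) × (17/56) ≈ 0.0149254
viral: (20/76) × (7/20) × (9/20) × (14/20) × (17/20) ≈ 0.0246612
Highest score → viral.

viral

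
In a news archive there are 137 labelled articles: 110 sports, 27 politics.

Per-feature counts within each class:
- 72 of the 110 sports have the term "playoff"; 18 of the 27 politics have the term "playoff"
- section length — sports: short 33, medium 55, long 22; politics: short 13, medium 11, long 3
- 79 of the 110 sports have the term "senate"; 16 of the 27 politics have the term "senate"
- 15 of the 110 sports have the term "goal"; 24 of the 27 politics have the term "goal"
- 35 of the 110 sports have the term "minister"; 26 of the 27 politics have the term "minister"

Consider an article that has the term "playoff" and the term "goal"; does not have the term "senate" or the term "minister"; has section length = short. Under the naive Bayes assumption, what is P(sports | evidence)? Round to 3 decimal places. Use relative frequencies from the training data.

0.830

sports: (110/137) × (72/110) × (33/110) × (31/110) × (15/110) × (75/110) ≈ 0.00413113
politics: (27/137) × (18/27) × (13/27) × (11/27) × (24/27) × (1/27) ≈ 0.000848485
P(sports | x) = 0.00413113 / 0.004979615 ≈ 0.830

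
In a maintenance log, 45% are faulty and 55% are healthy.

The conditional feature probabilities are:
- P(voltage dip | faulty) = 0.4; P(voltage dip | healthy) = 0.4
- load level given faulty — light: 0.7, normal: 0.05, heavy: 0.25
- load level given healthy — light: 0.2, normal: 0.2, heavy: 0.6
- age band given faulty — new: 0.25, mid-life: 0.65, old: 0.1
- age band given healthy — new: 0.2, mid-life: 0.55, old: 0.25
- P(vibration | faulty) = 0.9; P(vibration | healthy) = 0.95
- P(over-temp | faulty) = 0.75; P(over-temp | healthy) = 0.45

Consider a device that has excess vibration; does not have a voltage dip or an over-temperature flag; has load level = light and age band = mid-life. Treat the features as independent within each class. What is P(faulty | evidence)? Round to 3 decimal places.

faulty: 0.45 × (1−0.4) × 0.7 × 0.65 × 0.9 × (1−0.75) = 0.02764125
healthy: 0.55 × (1−0.4) × 0.2 × 0.55 × 0.95 × (1−0.45) = 0.01896675
P(faulty | x) = 0.02764125 / 0.046608 ≈ 0.593

0.593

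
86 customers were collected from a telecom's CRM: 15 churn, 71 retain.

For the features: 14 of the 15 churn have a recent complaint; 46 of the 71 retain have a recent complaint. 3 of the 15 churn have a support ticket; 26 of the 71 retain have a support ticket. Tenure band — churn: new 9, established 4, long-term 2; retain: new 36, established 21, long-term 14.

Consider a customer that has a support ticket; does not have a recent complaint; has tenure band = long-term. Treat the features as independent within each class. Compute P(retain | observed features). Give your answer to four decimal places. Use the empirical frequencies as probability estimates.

0.9854

churn: (15/86) × (1/15) × (3/15) × (2/15) ≈ 0.000310078
retain: (71/86) × (25/71) × (26/71) × (14/71) ≈ 0.0209907
P(retain | x) = 0.0209907 / 0.021300778 ≈ 0.9854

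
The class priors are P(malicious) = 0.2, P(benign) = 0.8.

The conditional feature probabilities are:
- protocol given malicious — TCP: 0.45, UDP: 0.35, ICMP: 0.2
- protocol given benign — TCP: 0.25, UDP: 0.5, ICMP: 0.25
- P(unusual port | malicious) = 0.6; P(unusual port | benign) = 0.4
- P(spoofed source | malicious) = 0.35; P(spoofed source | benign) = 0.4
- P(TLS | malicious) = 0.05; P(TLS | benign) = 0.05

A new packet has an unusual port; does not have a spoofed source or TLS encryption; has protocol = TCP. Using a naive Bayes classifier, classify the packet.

benign

malicious: 0.2 × 0.45 × 0.6 × (1−0.35) × (1−0.05) = 0.033345
benign: 0.8 × 0.25 × 0.4 × (1−0.4) × (1−0.05) = 0.0456
Highest score → benign.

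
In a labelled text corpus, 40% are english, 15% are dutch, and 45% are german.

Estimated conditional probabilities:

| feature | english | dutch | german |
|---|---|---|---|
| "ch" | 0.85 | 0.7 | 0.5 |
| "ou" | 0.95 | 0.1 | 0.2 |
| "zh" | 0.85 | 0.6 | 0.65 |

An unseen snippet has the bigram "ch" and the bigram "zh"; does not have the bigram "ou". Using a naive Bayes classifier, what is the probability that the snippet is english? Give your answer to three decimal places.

english: 0.4 × 0.85 × (1−0.95) × 0.85 = 0.01445
dutch: 0.15 × 0.7 × (1−0.1) × 0.6 = 0.0567
german: 0.45 × 0.5 × (1−0.2) × 0.65 = 0.117
P(english | x) = 0.01445 / 0.18815 ≈ 0.077

0.077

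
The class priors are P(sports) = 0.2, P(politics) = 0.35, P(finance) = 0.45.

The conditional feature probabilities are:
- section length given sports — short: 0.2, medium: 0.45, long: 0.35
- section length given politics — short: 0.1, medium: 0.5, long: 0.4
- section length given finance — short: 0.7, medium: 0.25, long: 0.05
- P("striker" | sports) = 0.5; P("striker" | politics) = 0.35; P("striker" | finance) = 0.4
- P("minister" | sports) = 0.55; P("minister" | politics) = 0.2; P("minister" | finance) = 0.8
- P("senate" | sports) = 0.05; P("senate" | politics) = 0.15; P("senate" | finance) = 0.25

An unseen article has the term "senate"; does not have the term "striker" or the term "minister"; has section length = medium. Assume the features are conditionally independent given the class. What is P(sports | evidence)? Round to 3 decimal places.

sports: 0.2 × 0.45 × (1−0.5) × (1−0.55) × 0.05 = 0.0010125
politics: 0.35 × 0.5 × (1−0.35) × (1−0.2) × 0.15 = 0.01365
finance: 0.45 × 0.25 × (1−0.4) × (1−0.8) × 0.25 = 0.003375
P(sports | x) = 0.0010125 / 0.0180375 ≈ 0.056

0.056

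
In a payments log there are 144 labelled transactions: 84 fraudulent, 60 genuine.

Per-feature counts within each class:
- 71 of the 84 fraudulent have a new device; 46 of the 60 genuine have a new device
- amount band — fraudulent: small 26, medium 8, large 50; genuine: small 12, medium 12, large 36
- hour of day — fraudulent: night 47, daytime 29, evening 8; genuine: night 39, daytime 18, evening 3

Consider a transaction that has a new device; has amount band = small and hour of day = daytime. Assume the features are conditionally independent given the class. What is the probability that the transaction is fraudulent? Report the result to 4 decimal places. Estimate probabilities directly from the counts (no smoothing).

fraudulent: (84/144) × (71/84) × (26/84) × (29/84) ≈ 0.0526876
genuine: (60/144) × (46/60) × (12/60) × (18/60) ≈ 0.0191667
P(fraudulent | x) = 0.0526876 / 0.0718543 ≈ 0.7333

0.7333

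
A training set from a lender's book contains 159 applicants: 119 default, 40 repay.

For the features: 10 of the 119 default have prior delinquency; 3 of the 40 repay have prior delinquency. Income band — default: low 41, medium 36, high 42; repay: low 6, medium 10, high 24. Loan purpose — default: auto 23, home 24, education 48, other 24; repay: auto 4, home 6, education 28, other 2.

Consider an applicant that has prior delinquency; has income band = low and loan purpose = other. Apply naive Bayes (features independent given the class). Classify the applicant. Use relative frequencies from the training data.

default: (119/159) × (10/119) × (41/119) × (24/119) ≈ 0.00437023
repay: (40/159) × (3/40) × (6/40) × (2/40) ≈ 0.000141509
Highest score → default.

default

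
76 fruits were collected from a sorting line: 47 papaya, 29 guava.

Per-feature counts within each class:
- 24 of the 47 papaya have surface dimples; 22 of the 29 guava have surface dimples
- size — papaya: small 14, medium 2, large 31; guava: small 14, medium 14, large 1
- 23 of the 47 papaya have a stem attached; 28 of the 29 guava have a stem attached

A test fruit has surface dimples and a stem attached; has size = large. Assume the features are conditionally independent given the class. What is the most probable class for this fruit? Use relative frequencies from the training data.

papaya: (47/76) × (24/47) × (31/47) × (23/47) ≈ 0.101928
guava: (29/76) × (22/29) × (1/29) × (28/29) ≈ 0.00963765
Highest score → papaya.

papaya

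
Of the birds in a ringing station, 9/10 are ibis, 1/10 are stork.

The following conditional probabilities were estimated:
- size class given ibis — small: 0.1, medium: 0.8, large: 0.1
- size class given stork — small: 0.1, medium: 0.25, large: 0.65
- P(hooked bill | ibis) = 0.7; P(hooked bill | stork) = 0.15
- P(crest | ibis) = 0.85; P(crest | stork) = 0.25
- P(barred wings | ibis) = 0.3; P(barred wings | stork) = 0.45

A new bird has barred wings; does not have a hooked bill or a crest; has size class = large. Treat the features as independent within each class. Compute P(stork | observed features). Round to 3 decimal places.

ibis: 0.9 × 0.1 × (1−0.7) × (1−0.85) × 0.3 = 0.001215
stork: 0.1 × 0.65 × (1−0.15) × (1−0.25) × 0.45 = 0.018646875
P(stork | x) = 0.018646875 / 0.019861875 ≈ 0.939

0.939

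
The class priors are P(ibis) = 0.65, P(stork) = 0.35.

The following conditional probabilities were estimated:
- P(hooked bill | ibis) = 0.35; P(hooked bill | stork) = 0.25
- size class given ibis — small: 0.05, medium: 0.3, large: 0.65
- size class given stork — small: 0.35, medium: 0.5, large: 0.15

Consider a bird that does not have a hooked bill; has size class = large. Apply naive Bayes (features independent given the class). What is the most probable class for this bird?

ibis: 0.65 × (1−0.35) × 0.65 = 0.274625
stork: 0.35 × (1−0.25) × 0.15 = 0.039375
Highest score → ibis.

ibis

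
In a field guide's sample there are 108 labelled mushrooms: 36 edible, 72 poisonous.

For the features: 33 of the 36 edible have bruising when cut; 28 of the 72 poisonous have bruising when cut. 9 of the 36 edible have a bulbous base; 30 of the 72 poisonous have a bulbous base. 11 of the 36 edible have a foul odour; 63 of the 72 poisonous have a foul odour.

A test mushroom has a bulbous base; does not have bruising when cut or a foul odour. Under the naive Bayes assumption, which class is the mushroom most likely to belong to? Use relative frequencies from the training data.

edible: (36/108) × (3/36) × (9/36) × (25/36) ≈ 0.00482253
poisonous: (72/108) × (44/72) × (30/72) × (9/72) ≈ 0.0212191
Highest score → poisonous.

poisonous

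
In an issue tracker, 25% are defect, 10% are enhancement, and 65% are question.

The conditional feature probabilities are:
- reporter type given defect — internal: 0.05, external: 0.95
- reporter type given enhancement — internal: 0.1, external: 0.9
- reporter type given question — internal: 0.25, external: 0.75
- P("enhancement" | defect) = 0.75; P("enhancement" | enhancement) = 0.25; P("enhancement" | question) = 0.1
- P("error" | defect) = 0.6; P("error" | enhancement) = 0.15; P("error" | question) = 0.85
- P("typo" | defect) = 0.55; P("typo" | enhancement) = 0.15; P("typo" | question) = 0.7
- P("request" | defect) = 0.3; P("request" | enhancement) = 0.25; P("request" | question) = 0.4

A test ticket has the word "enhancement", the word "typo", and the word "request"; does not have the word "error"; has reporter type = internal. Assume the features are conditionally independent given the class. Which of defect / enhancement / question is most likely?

defect: 0.25 × 0.05 × 0.75 × (1−0.6) × 0.55 × 0.3 = 0.00061875
enhancement: 0.1 × 0.1 × 0.25 × (1−0.15) × 0.15 × 0.25 = 0.0000796875
question: 0.65 × 0.25 × 0.1 × (1−0.85) × 0.7 × 0.4 = 0.0006825
Highest score → question.

question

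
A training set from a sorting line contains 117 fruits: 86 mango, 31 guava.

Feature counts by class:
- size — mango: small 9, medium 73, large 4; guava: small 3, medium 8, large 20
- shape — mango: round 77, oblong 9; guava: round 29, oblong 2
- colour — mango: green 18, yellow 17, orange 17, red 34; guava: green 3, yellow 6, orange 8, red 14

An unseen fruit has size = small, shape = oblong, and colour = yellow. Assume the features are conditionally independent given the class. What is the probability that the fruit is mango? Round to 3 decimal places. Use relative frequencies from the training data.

0.832

mango: (86/117) × (9/86) × (9/86) × (17/86) ≈ 0.0015913
guava: (31/117) × (3/31) × (2/31) × (6/31) ≈ 0.000320179
P(mango | x) = 0.0015913 / 0.001911479 ≈ 0.832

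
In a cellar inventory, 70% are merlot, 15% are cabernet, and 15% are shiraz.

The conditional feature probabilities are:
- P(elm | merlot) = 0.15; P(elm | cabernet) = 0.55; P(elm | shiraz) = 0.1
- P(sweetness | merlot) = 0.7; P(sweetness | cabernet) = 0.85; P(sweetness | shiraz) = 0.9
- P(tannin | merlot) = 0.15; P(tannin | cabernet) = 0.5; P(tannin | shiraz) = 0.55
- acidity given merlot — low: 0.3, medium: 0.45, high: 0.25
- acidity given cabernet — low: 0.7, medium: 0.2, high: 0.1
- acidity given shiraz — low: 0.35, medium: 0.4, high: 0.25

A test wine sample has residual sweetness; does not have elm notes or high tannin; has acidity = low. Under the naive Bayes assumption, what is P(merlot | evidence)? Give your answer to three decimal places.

0.730

merlot: 0.7 × (1−0.15) × 0.7 × (1−0.15) × 0.3 = 0.1062075
cabernet: 0.15 × (1−0.55) × 0.85 × (1−0.5) × 0.7 = 0.02008125
shiraz: 0.15 × (1−0.1) × 0.9 × (1−0.55) × 0.35 = 0.01913625
P(merlot | x) = 0.1062075 / 0.145425 ≈ 0.730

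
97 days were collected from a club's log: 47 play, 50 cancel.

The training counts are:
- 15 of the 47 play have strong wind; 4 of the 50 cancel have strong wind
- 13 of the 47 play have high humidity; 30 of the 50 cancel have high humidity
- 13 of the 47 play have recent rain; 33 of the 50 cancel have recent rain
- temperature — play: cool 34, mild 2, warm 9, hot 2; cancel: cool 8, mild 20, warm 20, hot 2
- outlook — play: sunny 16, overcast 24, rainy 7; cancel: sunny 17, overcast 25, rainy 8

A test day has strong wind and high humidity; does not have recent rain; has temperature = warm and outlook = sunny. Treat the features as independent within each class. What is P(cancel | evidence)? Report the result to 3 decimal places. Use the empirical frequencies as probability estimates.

0.362

play: (47/97) × (15/47) × (13/47) × (34/47) × (9/47) × (16/47) ≈ 0.00201703
cancel: (50/97) × (4/50) × (30/50) × (17/50) × (20/50) × (17/50) ≈ 0.00114408
P(cancel | x) = 0.00114408 / 0.00316111 ≈ 0.362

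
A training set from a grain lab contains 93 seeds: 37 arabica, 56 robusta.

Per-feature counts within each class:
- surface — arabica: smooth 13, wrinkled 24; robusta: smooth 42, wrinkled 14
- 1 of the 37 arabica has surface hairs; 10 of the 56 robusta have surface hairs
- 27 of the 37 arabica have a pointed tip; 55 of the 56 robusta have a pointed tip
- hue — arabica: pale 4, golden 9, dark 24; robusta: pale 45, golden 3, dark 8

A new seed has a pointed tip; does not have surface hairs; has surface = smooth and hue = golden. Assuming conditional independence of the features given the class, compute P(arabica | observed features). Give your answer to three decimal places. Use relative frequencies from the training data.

arabica: (37/93) × (13/37) × (36/37) × (27/37) × (9/37) ≈ 0.0241415
robusta: (56/93) × (42/56) × (46/56) × (55/56) × (3/56) ≈ 0.0195184
P(arabica | x) = 0.0241415 / 0.0436599 ≈ 0.553

0.553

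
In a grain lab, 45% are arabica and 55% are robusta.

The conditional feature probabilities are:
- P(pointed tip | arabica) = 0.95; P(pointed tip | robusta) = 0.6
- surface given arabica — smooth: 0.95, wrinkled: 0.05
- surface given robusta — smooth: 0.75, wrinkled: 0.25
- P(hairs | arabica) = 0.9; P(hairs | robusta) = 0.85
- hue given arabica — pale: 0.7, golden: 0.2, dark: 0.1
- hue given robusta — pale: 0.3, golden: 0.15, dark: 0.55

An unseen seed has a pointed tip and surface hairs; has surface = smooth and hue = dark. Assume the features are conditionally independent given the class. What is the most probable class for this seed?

robusta

arabica: 0.45 × 0.95 × 0.95 × 0.9 × 0.1 = 0.03655125
robusta: 0.55 × 0.6 × 0.75 × 0.85 × 0.55 = 0.11570625
Highest score → robusta.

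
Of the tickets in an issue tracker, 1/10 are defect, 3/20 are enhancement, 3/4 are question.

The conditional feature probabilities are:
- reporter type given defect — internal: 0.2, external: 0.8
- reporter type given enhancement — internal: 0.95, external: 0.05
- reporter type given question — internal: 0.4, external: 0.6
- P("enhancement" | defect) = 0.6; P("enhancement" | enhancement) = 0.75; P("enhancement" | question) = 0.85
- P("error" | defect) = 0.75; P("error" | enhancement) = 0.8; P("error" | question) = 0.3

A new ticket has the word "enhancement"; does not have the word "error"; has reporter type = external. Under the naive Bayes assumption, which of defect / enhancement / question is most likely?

question

defect: 0.1 × 0.8 × 0.6 × (1−0.75) = 0.012
enhancement: 0.15 × 0.05 × 0.75 × (1−0.8) = 0.001125
question: 0.75 × 0.6 × 0.85 × (1−0.3) = 0.26775
Highest score → question.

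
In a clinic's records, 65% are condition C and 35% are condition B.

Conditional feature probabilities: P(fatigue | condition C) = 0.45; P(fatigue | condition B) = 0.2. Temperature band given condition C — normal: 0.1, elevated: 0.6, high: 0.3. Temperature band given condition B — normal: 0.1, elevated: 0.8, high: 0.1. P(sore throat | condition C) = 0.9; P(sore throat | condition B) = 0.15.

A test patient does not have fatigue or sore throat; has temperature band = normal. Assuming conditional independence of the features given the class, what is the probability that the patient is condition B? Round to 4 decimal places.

condition C: 0.65 × (1−0.45) × 0.1 × (1−0.9) = 0.003575
condition B: 0.35 × (1−0.2) × 0.1 × (1−0.15) = 0.0238
P(condition B | x) = 0.0238 / 0.027375 ≈ 0.8694

0.8694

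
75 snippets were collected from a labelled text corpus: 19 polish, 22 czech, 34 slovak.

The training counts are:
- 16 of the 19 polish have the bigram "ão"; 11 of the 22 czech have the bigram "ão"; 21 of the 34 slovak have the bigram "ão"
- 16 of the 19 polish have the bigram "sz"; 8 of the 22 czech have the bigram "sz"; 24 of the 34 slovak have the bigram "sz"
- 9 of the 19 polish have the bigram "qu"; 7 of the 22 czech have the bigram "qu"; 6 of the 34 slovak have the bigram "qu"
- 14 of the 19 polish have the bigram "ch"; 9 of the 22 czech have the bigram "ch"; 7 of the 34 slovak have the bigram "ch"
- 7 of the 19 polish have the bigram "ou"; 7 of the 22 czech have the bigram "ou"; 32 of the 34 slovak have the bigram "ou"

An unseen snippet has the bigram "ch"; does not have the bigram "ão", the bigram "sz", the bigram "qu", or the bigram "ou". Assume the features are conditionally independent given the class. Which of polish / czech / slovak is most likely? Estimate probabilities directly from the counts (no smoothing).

polish: (19/75) × (3/19) × (3/19) × (10/19) × (14/19) × (12/19) ≈ 0.00154695
czech: (22/75) × (11/22) × (14/22) × (15/22) × (9/22) × (15/22) ≈ 0.0177498
slovak: (34/75) × (13/34) × (10/34) × (28/34) × (7/34) × (2/34) ≈ 0.000508455
Highest score → czech.

czech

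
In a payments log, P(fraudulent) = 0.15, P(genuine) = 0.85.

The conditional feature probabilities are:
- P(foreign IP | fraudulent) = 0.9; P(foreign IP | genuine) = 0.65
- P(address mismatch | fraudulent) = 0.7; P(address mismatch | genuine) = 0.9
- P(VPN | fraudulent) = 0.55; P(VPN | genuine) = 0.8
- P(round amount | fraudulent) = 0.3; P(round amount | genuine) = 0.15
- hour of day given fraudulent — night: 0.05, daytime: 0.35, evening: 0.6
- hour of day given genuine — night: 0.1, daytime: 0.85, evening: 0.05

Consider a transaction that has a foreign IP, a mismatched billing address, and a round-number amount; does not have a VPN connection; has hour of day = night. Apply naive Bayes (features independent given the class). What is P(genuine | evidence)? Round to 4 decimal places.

0.7005

fraudulent: 0.15 × 0.9 × 0.7 × (1−0.55) × 0.3 × 0.05 = 0.000637875
genuine: 0.85 × 0.65 × 0.9 × (1−0.8) × 0.15 × 0.1 = 0.00149175
P(genuine | x) = 0.00149175 / 0.002129625 ≈ 0.7005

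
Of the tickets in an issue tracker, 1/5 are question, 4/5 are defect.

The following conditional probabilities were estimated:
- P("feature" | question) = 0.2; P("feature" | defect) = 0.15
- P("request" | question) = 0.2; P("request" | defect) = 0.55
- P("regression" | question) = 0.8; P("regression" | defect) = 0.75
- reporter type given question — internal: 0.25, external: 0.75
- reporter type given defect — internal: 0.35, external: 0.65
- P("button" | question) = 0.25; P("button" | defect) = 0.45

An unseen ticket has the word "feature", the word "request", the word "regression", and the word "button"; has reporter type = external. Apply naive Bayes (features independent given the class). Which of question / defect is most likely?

defect

question: 0.2 × 0.2 × 0.2 × 0.8 × 0.75 × 0.25 = 0.0012
defect: 0.8 × 0.15 × 0.55 × 0.75 × 0.65 × 0.45 = 0.01447875
Highest score → defect.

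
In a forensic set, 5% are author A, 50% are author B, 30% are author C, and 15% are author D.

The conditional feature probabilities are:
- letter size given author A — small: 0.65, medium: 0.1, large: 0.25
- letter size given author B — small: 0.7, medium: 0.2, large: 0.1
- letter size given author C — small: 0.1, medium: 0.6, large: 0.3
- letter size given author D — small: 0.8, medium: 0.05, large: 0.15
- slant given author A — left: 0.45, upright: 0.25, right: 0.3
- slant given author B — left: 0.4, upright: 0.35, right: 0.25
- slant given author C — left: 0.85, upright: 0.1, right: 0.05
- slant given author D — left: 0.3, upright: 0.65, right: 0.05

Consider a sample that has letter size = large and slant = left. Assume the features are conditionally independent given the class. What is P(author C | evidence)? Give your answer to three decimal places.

0.703

author A: 0.05 × 0.25 × 0.45 = 0.005625
author B: 0.5 × 0.1 × 0.4 = 0.02
author C: 0.3 × 0.3 × 0.85 = 0.0765
author D: 0.15 × 0.15 × 0.3 = 0.00675
P(author C | x) = 0.0765 / 0.108875 ≈ 0.703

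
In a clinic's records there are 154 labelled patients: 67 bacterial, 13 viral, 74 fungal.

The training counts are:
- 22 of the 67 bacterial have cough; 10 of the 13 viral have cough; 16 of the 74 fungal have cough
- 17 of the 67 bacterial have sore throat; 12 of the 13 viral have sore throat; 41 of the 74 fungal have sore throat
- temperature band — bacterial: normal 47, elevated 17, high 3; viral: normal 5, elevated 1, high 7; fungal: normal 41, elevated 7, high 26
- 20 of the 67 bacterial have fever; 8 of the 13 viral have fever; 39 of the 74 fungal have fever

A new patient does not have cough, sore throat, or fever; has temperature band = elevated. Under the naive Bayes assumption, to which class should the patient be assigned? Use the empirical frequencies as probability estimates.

bacterial: (67/154) × (45/67) × (50/67) × (17/67) × (47/67) ≈ 0.0388136
viral: (13/154) × (3/13) × (1/13) × (1/13) × (5/13) ≈ 0.0000443344
fungal: (74/154) × (58/74) × (33/74) × (7/74) × (35/74) ≈ 0.00751436
Highest score → bacterial.

bacterial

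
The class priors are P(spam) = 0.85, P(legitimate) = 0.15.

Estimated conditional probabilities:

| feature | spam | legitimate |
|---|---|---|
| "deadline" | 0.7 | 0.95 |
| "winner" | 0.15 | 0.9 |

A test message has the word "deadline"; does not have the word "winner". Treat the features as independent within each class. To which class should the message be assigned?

spam

spam: 0.85 × 0.7 × (1−0.15) = 0.50575
legitimate: 0.15 × 0.95 × (1−0.9) = 0.01425
Highest score → spam.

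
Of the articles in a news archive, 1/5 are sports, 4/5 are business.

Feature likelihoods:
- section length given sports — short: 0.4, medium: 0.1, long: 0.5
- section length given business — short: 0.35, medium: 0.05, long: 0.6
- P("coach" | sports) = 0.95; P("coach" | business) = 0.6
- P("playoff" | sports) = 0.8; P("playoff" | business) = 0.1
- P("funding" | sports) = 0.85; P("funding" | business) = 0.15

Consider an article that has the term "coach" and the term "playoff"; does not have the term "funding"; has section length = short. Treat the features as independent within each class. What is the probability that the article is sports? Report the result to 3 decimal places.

0.390

sports: 0.2 × 0.4 × 0.95 × 0.8 × (1−0.85) = 0.00912
business: 0.8 × 0.35 × 0.6 × 0.1 × (1−0.15) = 0.01428
P(sports | x) = 0.00912 / 0.0234 ≈ 0.390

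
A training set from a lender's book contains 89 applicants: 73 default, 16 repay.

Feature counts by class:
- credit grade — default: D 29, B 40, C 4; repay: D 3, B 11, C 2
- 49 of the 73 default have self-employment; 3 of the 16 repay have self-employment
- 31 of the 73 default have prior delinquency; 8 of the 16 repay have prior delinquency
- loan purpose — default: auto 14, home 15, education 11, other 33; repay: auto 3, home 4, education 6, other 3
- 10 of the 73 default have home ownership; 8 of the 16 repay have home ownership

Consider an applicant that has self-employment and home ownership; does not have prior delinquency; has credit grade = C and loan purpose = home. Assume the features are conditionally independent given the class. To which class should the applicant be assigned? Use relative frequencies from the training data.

default

default: (73/89) × (4/73) × (49/73) × (42/73) × (15/73) × (10/73) ≈ 0.000488557
repay: (16/89) × (2/16) × (3/16) × (8/16) × (4/16) × (8/16) ≈ 0.000263343
Highest score → default.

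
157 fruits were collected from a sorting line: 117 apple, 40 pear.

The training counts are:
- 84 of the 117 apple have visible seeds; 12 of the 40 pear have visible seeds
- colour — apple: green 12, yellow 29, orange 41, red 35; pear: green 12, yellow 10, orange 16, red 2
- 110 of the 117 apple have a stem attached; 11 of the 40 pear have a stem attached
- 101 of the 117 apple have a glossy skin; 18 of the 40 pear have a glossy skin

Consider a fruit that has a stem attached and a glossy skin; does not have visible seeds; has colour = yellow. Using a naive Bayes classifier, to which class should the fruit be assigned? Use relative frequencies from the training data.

apple

apple: (117/157) × (33/117) × (29/117) × (110/117) × (101/117) ≈ 0.0422833
pear: (40/157) × (28/40) × (10/40) × (11/40) × (18/40) ≈ 0.00551752
Highest score → apple.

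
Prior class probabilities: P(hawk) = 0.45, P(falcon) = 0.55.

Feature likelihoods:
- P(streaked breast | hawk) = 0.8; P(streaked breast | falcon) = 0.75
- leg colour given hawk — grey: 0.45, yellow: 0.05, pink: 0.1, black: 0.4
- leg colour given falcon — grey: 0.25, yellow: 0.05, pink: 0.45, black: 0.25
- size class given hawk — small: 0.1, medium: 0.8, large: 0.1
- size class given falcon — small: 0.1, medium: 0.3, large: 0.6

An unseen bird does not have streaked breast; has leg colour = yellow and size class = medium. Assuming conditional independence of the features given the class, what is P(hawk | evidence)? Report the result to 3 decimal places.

hawk: 0.45 × (1−0.8) × 0.05 × 0.8 = 0.0036
falcon: 0.55 × (1−0.75) × 0.05 × 0.3 = 0.0020625
P(hawk | x) = 0.0036 / 0.0056625 ≈ 0.636

0.636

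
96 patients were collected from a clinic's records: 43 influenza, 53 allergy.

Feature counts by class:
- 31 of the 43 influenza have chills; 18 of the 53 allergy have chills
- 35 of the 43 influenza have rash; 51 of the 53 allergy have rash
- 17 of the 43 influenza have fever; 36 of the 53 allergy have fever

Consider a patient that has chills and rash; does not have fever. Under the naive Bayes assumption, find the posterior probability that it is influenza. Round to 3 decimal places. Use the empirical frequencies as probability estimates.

0.733

influenza: (43/96) × (31/43) × (35/43) × (26/43) ≈ 0.158926
allergy: (53/96) × (18/53) × (51/53) × (17/53) ≈ 0.057872
P(influenza | x) = 0.158926 / 0.216798 ≈ 0.733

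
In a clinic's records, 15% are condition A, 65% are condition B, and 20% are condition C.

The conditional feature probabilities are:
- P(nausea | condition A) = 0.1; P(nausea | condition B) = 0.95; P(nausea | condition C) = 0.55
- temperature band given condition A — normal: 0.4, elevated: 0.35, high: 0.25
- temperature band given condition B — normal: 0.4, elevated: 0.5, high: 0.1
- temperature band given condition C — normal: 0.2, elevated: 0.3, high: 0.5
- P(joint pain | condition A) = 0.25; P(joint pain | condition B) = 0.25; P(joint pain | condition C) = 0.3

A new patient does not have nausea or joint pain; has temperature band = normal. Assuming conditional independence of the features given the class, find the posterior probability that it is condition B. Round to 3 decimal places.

condition A: 0.15 × (1−0.1) × 0.4 × (1−0.25) = 0.0405
condition B: 0.65 × (1−0.95) × 0.4 × (1−0.25) = 0.00975
condition C: 0.2 × (1−0.55) × 0.2 × (1−0.3) = 0.0126
P(condition B | x) = 0.00975 / 0.06285 ≈ 0.155

0.155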